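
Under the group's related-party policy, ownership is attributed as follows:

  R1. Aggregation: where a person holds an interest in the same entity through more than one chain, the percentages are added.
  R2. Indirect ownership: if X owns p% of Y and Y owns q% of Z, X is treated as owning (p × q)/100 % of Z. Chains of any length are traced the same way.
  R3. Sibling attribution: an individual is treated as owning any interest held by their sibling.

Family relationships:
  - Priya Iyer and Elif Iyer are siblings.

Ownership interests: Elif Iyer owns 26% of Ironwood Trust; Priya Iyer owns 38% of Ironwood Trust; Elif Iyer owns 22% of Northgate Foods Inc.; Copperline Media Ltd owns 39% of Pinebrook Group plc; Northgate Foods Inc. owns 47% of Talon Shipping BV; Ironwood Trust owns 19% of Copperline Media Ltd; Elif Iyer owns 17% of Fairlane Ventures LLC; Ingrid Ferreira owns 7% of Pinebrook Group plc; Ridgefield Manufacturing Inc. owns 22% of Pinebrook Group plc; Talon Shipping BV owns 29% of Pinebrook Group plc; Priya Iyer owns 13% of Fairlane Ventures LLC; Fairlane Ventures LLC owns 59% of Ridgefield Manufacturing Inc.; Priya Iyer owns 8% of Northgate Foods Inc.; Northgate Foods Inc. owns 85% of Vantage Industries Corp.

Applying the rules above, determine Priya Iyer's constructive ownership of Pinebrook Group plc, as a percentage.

12.7254%

By sibling attribution (R3), Priya Iyer is treated as also owning Elif Iyer's interest in Northgate Foods Inc, giving 8% + 22% = 30%.
By sibling attribution (R3), Priya Iyer is treated as also owning Elif Iyer's interest in Fairlane Ventures LLC, giving 13% + 17% = 30%.
By sibling attribution (R3), Priya Iyer is treated as also owning Elif Iyer's interest in Ironwood Trust, giving 38% + 26% = 64%.
Chain via Northgate Foods Inc. → Talon Shipping BV (R2): 30% × 47% × 29% = 4.089% of Pinebrook Group plc.
Chain via Fairlane Ventures LLC → Ridgefield Manufacturing Inc. (R2): 30% × 59% × 22% = 3.894% of Pinebrook Group plc.
Chain via Ironwood Trust → Copperline Media Ltd (R2): 64% × 19% × 39% = 4.7424% of Pinebrook Group plc.
Aggregating (R1): 4.089% + 3.894% + 4.7424% = 12.7254%.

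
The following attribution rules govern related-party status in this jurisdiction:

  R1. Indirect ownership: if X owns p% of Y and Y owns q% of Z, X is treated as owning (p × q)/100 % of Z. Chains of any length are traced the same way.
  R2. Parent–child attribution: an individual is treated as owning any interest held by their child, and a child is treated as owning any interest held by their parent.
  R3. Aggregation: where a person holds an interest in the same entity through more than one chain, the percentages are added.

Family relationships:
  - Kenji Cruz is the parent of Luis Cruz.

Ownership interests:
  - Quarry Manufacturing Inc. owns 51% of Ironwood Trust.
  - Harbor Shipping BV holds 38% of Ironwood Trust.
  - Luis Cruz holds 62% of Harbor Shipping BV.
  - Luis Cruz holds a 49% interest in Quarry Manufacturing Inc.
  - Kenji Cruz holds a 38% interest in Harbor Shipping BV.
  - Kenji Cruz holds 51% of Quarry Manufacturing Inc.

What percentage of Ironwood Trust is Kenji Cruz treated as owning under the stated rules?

By parent–child attribution (R2), Kenji Cruz is treated as also owning Luis Cruz's interest in Harbor Shipping BV, giving 38% + 62% = 100%.
By parent–child attribution (R2), Kenji Cruz is treated as also owning Luis Cruz's interest in Quarry Manufacturing Inc, giving 51% + 49% = 100%.
Chain via Harbor Shipping BV (R1): 100% × 38% = 38% of Ironwood Trust.
Chain via Quarry Manufacturing Inc. (R1): 100% × 51% = 51% of Ironwood Trust.
Aggregating (R3): 38% + 51% = 89%.

89%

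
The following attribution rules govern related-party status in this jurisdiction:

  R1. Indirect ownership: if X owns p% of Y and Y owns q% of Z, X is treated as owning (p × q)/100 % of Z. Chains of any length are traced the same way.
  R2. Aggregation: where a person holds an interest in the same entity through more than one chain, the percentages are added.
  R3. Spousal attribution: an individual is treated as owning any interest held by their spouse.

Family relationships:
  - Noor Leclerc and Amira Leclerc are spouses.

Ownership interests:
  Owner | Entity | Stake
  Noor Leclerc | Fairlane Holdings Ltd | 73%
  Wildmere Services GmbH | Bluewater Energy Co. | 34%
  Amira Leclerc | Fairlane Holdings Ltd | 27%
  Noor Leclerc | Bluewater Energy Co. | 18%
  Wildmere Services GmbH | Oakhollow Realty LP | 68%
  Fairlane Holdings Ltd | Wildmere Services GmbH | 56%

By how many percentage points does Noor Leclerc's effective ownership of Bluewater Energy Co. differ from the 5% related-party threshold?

32.04

By spousal attribution (R3), Noor Leclerc is treated as also owning Amira Leclerc's interest in Fairlane Holdings Ltd, giving 73% + 27% = 100%.
Chain via Fairlane Holdings Ltd → Wildmere Services GmbH (R1): 100% × 56% × 34% = 19.04% of Bluewater Energy Co.
Direct interest in Bluewater Energy Co: 18%.
Aggregating (R2): 19.04% + 18% = 37.04%.
37.04% exceeds the 5% threshold by 32.04 percentage points.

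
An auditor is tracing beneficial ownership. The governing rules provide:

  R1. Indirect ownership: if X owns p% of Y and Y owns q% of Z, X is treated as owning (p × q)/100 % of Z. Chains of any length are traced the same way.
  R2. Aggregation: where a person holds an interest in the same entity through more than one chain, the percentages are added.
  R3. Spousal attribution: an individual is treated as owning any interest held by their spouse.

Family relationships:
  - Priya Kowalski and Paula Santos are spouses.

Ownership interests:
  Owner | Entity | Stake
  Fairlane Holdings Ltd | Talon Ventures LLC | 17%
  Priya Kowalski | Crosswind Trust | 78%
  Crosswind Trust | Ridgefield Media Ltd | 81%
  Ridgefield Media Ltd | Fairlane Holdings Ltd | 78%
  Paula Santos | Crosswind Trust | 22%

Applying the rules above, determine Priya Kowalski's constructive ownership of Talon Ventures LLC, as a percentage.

By spousal attribution (R3), Priya Kowalski is treated as also owning Paula Santos's interest in Crosswind Trust, giving 78% + 22% = 100%.
Chain via Crosswind Trust → Ridgefield Media Ltd → Fairlane Holdings Ltd (R1): 100% × 81% × 78% × 17% = 10.7406% of Talon Ventures LLC.

10.7406%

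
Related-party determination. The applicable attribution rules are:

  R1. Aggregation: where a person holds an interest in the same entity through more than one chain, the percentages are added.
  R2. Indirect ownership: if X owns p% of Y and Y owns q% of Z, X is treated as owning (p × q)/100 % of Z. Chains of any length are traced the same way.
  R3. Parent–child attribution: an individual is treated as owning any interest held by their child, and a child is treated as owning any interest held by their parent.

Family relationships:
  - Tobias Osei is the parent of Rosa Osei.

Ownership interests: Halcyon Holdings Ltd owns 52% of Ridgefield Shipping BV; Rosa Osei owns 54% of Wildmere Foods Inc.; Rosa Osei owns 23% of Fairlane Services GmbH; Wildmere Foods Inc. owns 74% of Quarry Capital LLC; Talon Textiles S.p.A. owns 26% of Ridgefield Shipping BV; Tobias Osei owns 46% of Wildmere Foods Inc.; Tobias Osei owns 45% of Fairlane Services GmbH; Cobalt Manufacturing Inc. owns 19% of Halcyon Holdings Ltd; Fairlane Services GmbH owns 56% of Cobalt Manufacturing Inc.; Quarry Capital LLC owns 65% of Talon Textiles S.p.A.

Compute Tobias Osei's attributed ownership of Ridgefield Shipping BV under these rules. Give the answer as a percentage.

By parent–child attribution (R3), Tobias Osei is treated as also owning Rosa Osei's interest in Wildmere Foods Inc, giving 46% + 54% = 100%.
By parent–child attribution (R3), Tobias Osei is treated as also owning Rosa Osei's interest in Fairlane Services GmbH, giving 45% + 23% = 68%.
Chain via Wildmere Foods Inc. → Quarry Capital LLC → Talon Textiles S.p.A. (R2): 100% × 74% × 65% × 26% = 12.506% of Ridgefield Shipping BV.
Chain via Fairlane Services GmbH → Cobalt Manufacturing Inc. → Halcyon Holdings Ltd (R2): 68% × 56% × 19% × 52% = 3.762304% of Ridgefield Shipping BV.
Aggregating (R1): 12.506% + 3.762304% = 16.268304%.

16.268304%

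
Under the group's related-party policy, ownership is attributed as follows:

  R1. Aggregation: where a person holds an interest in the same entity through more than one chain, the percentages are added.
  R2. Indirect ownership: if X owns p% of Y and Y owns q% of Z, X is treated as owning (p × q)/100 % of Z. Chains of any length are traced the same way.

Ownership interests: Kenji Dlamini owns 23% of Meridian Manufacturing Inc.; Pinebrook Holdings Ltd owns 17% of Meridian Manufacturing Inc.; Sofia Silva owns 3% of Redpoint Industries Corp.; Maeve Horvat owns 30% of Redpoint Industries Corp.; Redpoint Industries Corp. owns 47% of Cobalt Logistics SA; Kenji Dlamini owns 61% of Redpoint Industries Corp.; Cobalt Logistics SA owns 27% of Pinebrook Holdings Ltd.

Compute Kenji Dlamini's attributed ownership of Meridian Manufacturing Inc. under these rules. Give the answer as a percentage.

24.315953%

Chain via Redpoint Industries Corp. → Cobalt Logistics SA → Pinebrook Holdings Ltd (R2): 61% × 47% × 27% × 17% = 1.315953% of Meridian Manufacturing Inc.
Direct interest in Meridian Manufacturing Inc: 23%.
Aggregating (R1): 1.315953% + 23% = 24.315953%.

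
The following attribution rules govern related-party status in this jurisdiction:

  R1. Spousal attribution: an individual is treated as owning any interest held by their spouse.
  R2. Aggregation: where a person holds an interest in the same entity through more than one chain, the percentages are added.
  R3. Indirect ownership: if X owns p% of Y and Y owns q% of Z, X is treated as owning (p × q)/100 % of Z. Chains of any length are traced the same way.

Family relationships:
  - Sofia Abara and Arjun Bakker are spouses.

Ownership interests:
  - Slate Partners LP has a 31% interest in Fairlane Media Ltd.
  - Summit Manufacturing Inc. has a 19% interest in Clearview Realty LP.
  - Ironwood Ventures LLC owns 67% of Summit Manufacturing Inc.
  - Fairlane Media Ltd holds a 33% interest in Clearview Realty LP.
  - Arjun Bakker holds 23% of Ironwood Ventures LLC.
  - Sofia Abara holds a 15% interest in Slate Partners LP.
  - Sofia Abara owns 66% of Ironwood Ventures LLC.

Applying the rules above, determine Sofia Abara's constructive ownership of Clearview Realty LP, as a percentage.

12.8642%

By spousal attribution (R1), Sofia Abara is treated as also owning Arjun Bakker's interest in Ironwood Ventures LLC, giving 66% + 23% = 89%.
Chain via Ironwood Ventures LLC → Summit Manufacturing Inc. (R3): 89% × 67% × 19% = 11.3297% of Clearview Realty LP.
Chain via Slate Partners LP → Fairlane Media Ltd (R3): 15% × 31% × 33% = 1.5345% of Clearview Realty LP.
Aggregating (R2): 11.3297% + 1.5345% = 12.8642%.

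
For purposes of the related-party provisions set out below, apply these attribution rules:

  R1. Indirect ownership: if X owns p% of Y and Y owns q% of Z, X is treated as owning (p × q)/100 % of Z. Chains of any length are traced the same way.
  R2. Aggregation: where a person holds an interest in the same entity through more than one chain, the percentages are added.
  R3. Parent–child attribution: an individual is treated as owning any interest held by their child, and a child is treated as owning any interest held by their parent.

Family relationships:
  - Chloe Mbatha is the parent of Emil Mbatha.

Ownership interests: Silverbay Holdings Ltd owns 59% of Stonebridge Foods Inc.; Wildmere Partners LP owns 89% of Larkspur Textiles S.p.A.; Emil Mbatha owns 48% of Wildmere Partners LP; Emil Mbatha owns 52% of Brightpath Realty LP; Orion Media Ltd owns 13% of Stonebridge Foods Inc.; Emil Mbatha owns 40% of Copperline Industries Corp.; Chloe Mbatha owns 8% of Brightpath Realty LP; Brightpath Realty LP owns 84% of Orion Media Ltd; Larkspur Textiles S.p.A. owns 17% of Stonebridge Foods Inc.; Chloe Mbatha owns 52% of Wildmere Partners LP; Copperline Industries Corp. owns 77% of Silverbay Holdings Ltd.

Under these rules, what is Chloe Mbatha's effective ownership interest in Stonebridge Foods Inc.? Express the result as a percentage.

By parent–child attribution (R3), Chloe Mbatha is treated as also owning Emil Mbatha's interest in Brightpath Realty LP, giving 8% + 52% = 60%.
By parent–child attribution (R3), Chloe Mbatha is treated as also owning Emil Mbatha's interest in Wildmere Partners LP, giving 52% + 48% = 100%.
By parent–child attribution (R3), Chloe Mbatha is treated as owning Emil Mbatha's 40% interest in Copperline Industries Corp.
Chain via Brightpath Realty LP → Orion Media Ltd (R1): 60% × 84% × 13% = 6.552% of Stonebridge Foods Inc.
Chain via Wildmere Partners LP → Larkspur Textiles S.p.A. (R1): 100% × 89% × 17% = 15.13% of Stonebridge Foods Inc.
Chain via Copperline Industries Corp. → Silverbay Holdings Ltd (R1): 40% × 77% × 59% = 18.172% of Stonebridge Foods Inc.
Aggregating (R2): 6.552% + 15.13% + 18.172% = 39.854%.

39.854%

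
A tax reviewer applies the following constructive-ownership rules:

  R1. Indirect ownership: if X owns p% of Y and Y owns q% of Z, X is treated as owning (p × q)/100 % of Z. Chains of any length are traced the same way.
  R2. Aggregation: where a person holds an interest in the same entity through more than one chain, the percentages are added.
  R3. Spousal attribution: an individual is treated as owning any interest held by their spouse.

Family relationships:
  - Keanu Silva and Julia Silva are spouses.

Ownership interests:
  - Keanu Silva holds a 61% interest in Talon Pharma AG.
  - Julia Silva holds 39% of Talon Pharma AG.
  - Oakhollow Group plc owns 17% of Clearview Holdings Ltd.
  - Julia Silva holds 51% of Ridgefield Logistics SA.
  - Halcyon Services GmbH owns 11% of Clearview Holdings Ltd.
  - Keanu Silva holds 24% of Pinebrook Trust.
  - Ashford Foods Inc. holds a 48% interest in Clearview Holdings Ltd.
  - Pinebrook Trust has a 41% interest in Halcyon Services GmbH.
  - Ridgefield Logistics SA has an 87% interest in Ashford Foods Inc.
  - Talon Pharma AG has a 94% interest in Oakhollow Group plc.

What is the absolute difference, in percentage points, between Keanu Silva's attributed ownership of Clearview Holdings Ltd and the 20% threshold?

By spousal attribution (R3), Keanu Silva is treated as also owning Julia Silva's interest in Talon Pharma AG, giving 61% + 39% = 100%.
By spousal attribution (R3), Keanu Silva is treated as owning Julia Silva's 51% interest in Ridgefield Logistics SA.
Chain via Talon Pharma AG → Oakhollow Group plc (R1): 100% × 94% × 17% = 15.98% of Clearview Holdings Ltd.
Chain via Pinebrook Trust → Halcyon Services GmbH (R1): 24% × 41% × 11% = 1.0824% of Clearview Holdings Ltd.
Chain via Ridgefield Logistics SA → Ashford Foods Inc. (R1): 51% × 87% × 48% = 21.2976% of Clearview Holdings Ltd.
Aggregating (R2): 15.98% + 1.0824% + 21.2976% = 38.36%.
38.36% exceeds the 20% threshold by 18.36 percentage points.

18.36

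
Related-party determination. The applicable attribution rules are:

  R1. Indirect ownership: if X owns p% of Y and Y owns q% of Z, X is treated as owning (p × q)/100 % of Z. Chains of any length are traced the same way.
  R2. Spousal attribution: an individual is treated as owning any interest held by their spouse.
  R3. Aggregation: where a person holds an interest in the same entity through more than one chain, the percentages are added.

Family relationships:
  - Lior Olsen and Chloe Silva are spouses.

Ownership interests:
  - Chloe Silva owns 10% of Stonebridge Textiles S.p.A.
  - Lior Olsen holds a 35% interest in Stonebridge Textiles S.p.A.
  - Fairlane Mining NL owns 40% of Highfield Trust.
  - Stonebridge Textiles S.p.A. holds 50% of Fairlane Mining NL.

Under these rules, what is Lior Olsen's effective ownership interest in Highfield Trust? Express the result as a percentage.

9%

By spousal attribution (R2), Lior Olsen is treated as also owning Chloe Silva's interest in Stonebridge Textiles S.p.A, giving 35% + 10% = 45%.
Chain via Stonebridge Textiles S.p.A. → Fairlane Mining NL (R1): 45% × 50% × 40% = 9% of Highfield Trust.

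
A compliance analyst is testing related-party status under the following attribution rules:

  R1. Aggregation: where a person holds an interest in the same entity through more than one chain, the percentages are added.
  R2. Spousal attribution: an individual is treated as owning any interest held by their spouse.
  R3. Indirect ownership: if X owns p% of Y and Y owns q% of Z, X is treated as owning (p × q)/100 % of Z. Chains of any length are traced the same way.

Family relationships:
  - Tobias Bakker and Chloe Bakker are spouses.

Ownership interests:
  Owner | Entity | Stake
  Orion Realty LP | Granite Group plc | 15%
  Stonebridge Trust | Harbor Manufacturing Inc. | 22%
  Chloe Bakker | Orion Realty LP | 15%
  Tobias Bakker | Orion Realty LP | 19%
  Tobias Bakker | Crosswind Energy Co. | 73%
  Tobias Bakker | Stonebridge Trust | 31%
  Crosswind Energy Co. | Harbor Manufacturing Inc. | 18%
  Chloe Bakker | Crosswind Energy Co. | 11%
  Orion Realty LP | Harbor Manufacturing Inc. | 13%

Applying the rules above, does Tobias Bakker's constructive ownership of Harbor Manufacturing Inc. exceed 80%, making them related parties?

By spousal attribution (R2), Tobias Bakker is treated as also owning Chloe Bakker's interest in Orion Realty LP, giving 19% + 15% = 34%.
By spousal attribution (R2), Tobias Bakker is treated as also owning Chloe Bakker's interest in Crosswind Energy Co, giving 73% + 11% = 84%.
Chain via Orion Realty LP (R3): 34% × 13% = 4.42% of Harbor Manufacturing Inc.
Chain via Stonebridge Trust (R3): 31% × 22% = 6.82% of Harbor Manufacturing Inc.
Chain via Crosswind Energy Co. (R3): 84% × 18% = 15.12% of Harbor Manufacturing Inc.
Aggregating (R1): 4.42% + 6.82% + 15.12% = 26.36%.
26.36% does not exceed the 80% threshold, so Tobias is not a related party to Harbor Manufacturing Inc.

No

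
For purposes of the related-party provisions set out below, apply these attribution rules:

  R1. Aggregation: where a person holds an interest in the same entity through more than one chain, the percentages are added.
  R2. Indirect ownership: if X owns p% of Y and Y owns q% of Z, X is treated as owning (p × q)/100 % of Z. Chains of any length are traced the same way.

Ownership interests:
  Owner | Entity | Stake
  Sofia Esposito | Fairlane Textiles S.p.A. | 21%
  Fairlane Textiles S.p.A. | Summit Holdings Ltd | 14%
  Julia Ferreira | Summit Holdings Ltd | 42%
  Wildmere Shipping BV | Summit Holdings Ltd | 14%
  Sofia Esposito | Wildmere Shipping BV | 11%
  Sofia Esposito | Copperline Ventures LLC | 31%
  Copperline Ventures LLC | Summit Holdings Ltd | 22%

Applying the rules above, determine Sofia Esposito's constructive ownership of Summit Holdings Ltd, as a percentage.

Chain via Wildmere Shipping BV (R2): 11% × 14% = 1.54% of Summit Holdings Ltd.
Chain via Fairlane Textiles S.p.A. (R2): 21% × 14% = 2.94% of Summit Holdings Ltd.
Chain via Copperline Ventures LLC (R2): 31% × 22% = 6.82% of Summit Holdings Ltd.
Aggregating (R1): 1.54% + 2.94% + 6.82% = 11.3%.

11.3%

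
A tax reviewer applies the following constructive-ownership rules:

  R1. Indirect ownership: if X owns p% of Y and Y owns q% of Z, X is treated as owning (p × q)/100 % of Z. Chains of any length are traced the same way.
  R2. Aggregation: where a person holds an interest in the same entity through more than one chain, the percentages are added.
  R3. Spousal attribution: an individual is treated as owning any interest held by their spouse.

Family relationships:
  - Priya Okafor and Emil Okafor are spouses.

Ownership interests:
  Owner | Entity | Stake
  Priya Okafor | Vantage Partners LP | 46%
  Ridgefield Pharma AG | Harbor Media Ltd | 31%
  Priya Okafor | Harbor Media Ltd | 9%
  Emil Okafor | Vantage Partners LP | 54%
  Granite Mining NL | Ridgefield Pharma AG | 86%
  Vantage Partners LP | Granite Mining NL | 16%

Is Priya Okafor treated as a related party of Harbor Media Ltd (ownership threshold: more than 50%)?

By spousal attribution (R3), Priya Okafor is treated as also owning Emil Okafor's interest in Vantage Partners LP, giving 46% + 54% = 100%.
Chain via Vantage Partners LP → Granite Mining NL → Ridgefield Pharma AG (R1): 100% × 16% × 86% × 31% = 4.2656% of Harbor Media Ltd.
Direct interest in Harbor Media Ltd: 9%.
Aggregating (R2): 4.2656% + 9% = 13.2656%.
13.2656% does not exceed the 50% threshold, so Priya is not a related party to Harbor Media Ltd.

No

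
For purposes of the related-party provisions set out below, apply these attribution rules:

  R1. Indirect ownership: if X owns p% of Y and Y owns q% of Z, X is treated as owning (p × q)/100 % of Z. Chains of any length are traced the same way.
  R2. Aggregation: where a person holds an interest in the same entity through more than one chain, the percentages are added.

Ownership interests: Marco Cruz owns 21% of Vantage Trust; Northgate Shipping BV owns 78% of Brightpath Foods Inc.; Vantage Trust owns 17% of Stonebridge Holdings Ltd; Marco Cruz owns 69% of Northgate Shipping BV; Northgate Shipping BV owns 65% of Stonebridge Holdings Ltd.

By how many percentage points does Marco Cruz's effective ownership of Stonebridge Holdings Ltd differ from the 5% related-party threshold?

Chain via Vantage Trust (R1): 21% × 17% = 3.57% of Stonebridge Holdings Ltd.
Chain via Northgate Shipping BV (R1): 69% × 65% = 44.85% of Stonebridge Holdings Ltd.
Aggregating (R2): 3.57% + 44.85% = 48.42%.
48.42% exceeds the 5% threshold by 43.42 percentage points.

43.42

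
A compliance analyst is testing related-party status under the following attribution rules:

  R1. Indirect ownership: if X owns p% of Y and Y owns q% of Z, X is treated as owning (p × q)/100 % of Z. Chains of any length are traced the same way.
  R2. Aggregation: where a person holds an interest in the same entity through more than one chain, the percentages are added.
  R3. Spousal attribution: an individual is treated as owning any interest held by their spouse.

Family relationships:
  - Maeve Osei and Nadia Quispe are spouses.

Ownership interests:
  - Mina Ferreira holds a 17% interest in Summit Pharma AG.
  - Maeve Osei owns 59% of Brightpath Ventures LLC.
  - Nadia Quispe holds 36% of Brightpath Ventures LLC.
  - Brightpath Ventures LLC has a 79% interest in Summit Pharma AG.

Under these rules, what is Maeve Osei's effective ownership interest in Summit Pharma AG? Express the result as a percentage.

75.05%

By spousal attribution (R3), Maeve Osei is treated as also owning Nadia Quispe's interest in Brightpath Ventures LLC, giving 59% + 36% = 95%.
Chain via Brightpath Ventures LLC (R1): 95% × 79% = 75.05% of Summit Pharma AG.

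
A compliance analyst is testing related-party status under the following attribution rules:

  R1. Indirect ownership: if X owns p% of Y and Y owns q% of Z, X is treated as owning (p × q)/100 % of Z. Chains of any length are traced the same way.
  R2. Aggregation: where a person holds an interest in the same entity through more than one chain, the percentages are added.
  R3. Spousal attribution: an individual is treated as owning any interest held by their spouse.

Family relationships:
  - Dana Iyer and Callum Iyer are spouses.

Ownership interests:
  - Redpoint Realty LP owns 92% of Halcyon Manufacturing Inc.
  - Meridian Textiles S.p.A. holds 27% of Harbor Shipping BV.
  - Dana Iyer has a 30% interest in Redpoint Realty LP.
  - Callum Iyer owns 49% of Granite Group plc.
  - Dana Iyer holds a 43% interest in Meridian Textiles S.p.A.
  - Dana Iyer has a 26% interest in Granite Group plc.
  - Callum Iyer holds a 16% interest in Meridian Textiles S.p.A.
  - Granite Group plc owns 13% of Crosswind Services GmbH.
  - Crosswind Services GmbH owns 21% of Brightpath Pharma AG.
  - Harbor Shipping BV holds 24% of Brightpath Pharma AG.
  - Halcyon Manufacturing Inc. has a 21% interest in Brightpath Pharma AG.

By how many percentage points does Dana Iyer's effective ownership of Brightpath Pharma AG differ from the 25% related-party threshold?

By spousal attribution (R3), Dana Iyer is treated as also owning Callum Iyer's interest in Meridian Textiles S.p.A, giving 43% + 16% = 59%.
By spousal attribution (R3), Dana Iyer is treated as also owning Callum Iyer's interest in Granite Group plc, giving 26% + 49% = 75%.
Chain via Meridian Textiles S.p.A. → Harbor Shipping BV (R1): 59% × 27% × 24% = 3.8232% of Brightpath Pharma AG.
Chain via Redpoint Realty LP → Halcyon Manufacturing Inc. (R1): 30% × 92% × 21% = 5.796% of Brightpath Pharma AG.
Chain via Granite Group plc → Crosswind Services GmbH (R1): 75% × 13% × 21% = 2.0475% of Brightpath Pharma AG.
Aggregating (R2): 3.8232% + 5.796% + 2.0475% = 11.6667%.
11.6667% falls short of the 25% threshold by 13.3333 percentage points.

13.3333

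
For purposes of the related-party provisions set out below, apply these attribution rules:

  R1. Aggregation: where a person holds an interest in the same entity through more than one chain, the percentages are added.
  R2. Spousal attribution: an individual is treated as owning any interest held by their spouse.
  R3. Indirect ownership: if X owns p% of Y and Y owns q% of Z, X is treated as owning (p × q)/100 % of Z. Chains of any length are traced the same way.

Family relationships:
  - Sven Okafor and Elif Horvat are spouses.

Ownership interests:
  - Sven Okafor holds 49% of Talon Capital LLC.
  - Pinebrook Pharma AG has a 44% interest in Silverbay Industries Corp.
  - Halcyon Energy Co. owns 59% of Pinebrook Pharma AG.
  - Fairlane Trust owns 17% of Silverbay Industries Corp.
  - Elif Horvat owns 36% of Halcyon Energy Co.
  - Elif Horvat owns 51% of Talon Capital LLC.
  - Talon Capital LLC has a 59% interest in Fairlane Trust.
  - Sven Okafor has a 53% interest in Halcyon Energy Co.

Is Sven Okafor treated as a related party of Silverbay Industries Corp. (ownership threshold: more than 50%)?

By spousal attribution (R2), Sven Okafor is treated as also owning Elif Horvat's interest in Halcyon Energy Co, giving 53% + 36% = 89%.
By spousal attribution (R2), Sven Okafor is treated as also owning Elif Horvat's interest in Talon Capital LLC, giving 49% + 51% = 100%.
Chain via Halcyon Energy Co. → Pinebrook Pharma AG (R3): 89% × 59% × 44% = 23.1044% of Silverbay Industries Corp.
Chain via Talon Capital LLC → Fairlane Trust (R3): 100% × 59% × 17% = 10.03% of Silverbay Industries Corp.
Aggregating (R1): 23.1044% + 10.03% = 33.1344%.
33.1344% does not exceed the 50% threshold, so Sven is not a related party to Silverbay Industries Corp.

No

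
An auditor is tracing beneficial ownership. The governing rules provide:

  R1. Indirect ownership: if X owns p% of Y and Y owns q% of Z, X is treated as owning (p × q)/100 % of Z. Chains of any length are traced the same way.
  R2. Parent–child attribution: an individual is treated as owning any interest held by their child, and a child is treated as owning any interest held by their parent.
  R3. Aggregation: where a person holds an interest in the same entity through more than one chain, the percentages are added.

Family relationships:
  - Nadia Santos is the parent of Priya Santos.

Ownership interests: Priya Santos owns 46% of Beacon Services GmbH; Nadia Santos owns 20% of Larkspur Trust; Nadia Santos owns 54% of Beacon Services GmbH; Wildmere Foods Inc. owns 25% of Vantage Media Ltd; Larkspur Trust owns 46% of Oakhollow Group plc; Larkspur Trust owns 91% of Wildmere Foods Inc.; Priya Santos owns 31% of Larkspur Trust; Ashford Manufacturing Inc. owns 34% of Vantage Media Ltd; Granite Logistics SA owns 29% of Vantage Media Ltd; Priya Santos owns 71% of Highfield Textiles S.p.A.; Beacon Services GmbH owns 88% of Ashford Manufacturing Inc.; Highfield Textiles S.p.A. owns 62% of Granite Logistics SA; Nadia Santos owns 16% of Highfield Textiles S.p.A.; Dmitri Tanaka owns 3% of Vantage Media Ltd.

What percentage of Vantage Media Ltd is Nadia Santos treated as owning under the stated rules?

By parent–child attribution (R2), Nadia Santos is treated as also owning Priya Santos's interest in Highfield Textiles S.p.A, giving 16% + 71% = 87%.
By parent–child attribution (R2), Nadia Santos is treated as also owning Priya Santos's interest in Beacon Services GmbH, giving 54% + 46% = 100%.
By parent–child attribution (R2), Nadia Santos is treated as also owning Priya Santos's interest in Larkspur Trust, giving 20% + 31% = 51%.
Chain via Highfield Textiles S.p.A. → Granite Logistics SA (R1): 87% × 62% × 29% = 15.6426% of Vantage Media Ltd.
Chain via Beacon Services GmbH → Ashford Manufacturing Inc. (R1): 100% × 88% × 34% = 29.92% of Vantage Media Ltd.
Chain via Larkspur Trust → Wildmere Foods Inc. (R1): 51% × 91% × 25% = 11.6025% of Vantage Media Ltd.
Aggregating (R3): 15.6426% + 29.92% + 11.6025% = 57.1651%.

57.1651%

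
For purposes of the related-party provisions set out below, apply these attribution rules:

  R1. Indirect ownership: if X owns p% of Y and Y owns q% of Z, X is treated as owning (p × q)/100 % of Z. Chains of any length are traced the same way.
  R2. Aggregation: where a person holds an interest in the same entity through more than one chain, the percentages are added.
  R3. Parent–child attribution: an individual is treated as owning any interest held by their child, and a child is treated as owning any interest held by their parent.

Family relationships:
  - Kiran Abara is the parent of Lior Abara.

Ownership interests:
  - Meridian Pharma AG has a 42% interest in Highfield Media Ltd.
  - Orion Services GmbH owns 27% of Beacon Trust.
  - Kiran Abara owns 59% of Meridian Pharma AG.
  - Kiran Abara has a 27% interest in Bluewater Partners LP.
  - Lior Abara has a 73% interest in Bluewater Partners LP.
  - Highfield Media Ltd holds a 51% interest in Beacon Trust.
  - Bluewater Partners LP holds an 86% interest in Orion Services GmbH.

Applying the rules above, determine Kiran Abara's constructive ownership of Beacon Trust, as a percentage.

By parent–child attribution (R3), Kiran Abara is treated as also owning Lior Abara's interest in Bluewater Partners LP, giving 27% + 73% = 100%.
Chain via Bluewater Partners LP → Orion Services GmbH (R1): 100% × 86% × 27% = 23.22% of Beacon Trust.
Chain via Meridian Pharma AG → Highfield Media Ltd (R1): 59% × 42% × 51% = 12.6378% of Beacon Trust.
Aggregating (R2): 23.22% + 12.6378% = 35.8578%.

35.8578%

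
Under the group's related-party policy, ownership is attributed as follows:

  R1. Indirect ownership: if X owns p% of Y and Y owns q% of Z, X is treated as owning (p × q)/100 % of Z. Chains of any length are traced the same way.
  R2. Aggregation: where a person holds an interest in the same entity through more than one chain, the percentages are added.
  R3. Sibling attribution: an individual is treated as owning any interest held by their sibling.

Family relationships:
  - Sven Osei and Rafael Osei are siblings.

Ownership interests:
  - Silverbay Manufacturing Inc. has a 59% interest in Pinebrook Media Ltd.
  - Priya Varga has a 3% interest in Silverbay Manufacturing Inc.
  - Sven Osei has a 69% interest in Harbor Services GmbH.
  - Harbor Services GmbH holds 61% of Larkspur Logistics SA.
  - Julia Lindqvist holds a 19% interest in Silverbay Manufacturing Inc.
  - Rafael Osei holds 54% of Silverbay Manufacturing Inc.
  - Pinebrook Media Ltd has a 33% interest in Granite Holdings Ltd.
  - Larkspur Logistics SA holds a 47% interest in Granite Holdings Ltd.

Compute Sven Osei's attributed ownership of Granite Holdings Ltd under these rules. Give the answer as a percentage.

By sibling attribution (R3), Sven Osei is treated as owning Rafael Osei's 54% interest in Silverbay Manufacturing Inc.
Chain via Harbor Services GmbH → Larkspur Logistics SA (R1): 69% × 61% × 47% = 19.7823% of Granite Holdings Ltd.
Chain via Silverbay Manufacturing Inc. → Pinebrook Media Ltd (R1): 54% × 59% × 33% = 10.5138% of Granite Holdings Ltd.
Aggregating (R2): 19.7823% + 10.5138% = 30.2961%.

30.2961%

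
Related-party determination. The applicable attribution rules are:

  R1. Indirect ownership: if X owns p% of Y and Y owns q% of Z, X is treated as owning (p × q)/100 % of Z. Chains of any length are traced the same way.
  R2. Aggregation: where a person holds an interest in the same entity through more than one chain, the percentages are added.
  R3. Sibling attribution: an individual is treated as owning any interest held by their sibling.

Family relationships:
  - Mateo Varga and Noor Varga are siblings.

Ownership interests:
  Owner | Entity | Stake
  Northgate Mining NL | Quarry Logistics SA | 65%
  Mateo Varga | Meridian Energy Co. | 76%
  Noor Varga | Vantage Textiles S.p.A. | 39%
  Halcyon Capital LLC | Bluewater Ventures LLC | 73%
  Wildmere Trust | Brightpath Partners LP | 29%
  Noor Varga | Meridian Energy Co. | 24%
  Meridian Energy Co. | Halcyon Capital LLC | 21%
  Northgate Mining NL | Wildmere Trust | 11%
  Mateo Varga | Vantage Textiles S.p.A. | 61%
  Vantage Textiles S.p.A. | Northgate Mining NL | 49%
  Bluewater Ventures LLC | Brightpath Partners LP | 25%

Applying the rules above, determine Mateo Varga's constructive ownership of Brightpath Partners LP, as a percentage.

By sibling attribution (R3), Mateo Varga is treated as also owning Noor Varga's interest in Meridian Energy Co, giving 76% + 24% = 100%.
By sibling attribution (R3), Mateo Varga is treated as also owning Noor Varga's interest in Vantage Textiles S.p.A, giving 61% + 39% = 100%.
Chain via Meridian Energy Co. → Halcyon Capital LLC → Bluewater Ventures LLC (R1): 100% × 21% × 73% × 25% = 3.8325% of Brightpath Partners LP.
Chain via Vantage Textiles S.p.A. → Northgate Mining NL → Wildmere Trust (R1): 100% × 49% × 11% × 29% = 1.5631% of Brightpath Partners LP.
Aggregating (R2): 3.8325% + 1.5631% = 5.3956%.

5.3956%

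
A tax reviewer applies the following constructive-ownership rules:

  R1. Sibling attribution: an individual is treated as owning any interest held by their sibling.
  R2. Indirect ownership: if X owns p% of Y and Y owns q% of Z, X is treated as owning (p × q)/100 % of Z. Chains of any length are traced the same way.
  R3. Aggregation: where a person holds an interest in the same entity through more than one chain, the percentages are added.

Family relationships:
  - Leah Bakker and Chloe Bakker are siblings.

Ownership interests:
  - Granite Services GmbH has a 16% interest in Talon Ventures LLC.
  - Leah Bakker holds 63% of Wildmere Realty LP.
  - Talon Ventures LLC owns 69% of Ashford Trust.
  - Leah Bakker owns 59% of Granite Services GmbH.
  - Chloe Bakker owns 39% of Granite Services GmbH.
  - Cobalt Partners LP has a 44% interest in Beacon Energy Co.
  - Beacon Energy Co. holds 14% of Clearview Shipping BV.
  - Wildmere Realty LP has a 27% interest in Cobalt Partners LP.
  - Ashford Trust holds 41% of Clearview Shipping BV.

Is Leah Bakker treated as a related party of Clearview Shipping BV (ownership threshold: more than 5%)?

By sibling attribution (R1), Leah Bakker is treated as also owning Chloe Bakker's interest in Granite Services GmbH, giving 59% + 39% = 98%.
Chain via Wildmere Realty LP → Cobalt Partners LP → Beacon Energy Co. (R2): 63% × 27% × 44% × 14% = 1.047816% of Clearview Shipping BV.
Chain via Granite Services GmbH → Talon Ventures LLC → Ashford Trust (R2): 98% × 16% × 69% × 41% = 4.435872% of Clearview Shipping BV.
Aggregating (R3): 1.047816% + 4.435872% = 5.483688%.
5.483688% exceeds the 5% threshold, so Leah is a related party to Clearview Shipping BV.

Yes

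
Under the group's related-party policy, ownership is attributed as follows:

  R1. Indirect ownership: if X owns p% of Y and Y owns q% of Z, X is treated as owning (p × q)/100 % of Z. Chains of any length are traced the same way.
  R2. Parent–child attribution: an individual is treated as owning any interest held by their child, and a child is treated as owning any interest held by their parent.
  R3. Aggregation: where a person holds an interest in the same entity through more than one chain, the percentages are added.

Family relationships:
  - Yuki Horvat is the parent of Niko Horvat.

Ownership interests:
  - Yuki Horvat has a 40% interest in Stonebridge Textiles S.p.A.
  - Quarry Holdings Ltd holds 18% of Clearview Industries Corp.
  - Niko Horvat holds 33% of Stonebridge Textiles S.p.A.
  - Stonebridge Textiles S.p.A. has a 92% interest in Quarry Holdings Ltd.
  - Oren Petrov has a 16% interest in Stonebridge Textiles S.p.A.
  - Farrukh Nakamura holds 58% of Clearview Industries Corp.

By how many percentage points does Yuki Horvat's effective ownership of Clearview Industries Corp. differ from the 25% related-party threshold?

12.9112

By parent–child attribution (R2), Yuki Horvat is treated as also owning Niko Horvat's interest in Stonebridge Textiles S.p.A, giving 40% + 33% = 73%.
Chain via Stonebridge Textiles S.p.A. → Quarry Holdings Ltd (R1): 73% × 92% × 18% = 12.0888% of Clearview Industries Corp.
12.0888% falls short of the 25% threshold by 12.9112 percentage points.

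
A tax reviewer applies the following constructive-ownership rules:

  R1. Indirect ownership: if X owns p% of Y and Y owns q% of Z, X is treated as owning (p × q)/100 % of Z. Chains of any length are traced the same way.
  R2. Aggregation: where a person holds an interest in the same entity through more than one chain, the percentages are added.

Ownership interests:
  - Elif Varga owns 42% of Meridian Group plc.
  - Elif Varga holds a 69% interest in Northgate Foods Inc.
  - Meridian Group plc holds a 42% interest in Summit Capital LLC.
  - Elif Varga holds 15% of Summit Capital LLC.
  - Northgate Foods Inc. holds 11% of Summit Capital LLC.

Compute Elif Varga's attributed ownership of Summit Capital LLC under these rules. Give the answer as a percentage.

40.23%

Chain via Meridian Group plc (R1): 42% × 42% = 17.64% of Summit Capital LLC.
Chain via Northgate Foods Inc. (R1): 69% × 11% = 7.59% of Summit Capital LLC.
Direct interest in Summit Capital LLC: 15%.
Aggregating (R2): 17.64% + 7.59% + 15% = 40.23%.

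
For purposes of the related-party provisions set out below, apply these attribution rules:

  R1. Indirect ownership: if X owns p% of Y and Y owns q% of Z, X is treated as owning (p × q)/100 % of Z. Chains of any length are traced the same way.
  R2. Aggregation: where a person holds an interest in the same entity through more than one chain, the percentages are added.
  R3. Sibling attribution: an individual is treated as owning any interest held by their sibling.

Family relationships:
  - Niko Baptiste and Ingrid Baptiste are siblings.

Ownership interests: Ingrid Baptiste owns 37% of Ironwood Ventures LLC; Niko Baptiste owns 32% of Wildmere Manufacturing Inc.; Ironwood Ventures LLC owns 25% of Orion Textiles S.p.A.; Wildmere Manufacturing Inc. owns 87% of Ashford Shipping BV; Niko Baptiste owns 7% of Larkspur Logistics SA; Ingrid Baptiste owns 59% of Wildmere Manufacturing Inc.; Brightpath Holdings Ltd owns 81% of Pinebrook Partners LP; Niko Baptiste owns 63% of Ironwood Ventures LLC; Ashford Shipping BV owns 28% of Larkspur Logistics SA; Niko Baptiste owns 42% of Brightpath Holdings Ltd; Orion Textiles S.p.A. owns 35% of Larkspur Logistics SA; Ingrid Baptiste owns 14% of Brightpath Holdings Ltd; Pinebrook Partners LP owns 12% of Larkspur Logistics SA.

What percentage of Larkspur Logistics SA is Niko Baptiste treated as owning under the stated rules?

43.3608%

By sibling attribution (R3), Niko Baptiste is treated as also owning Ingrid Baptiste's interest in Ironwood Ventures LLC, giving 63% + 37% = 100%.
By sibling attribution (R3), Niko Baptiste is treated as also owning Ingrid Baptiste's interest in Wildmere Manufacturing Inc, giving 32% + 59% = 91%.
By sibling attribution (R3), Niko Baptiste is treated as also owning Ingrid Baptiste's interest in Brightpath Holdings Ltd, giving 42% + 14% = 56%.
Chain via Ironwood Ventures LLC → Orion Textiles S.p.A. (R1): 100% × 25% × 35% = 8.75% of Larkspur Logistics SA.
Chain via Wildmere Manufacturing Inc. → Ashford Shipping BV (R1): 91% × 87% × 28% = 22.1676% of Larkspur Logistics SA.
Chain via Brightpath Holdings Ltd → Pinebrook Partners LP (R1): 56% × 81% × 12% = 5.4432% of Larkspur Logistics SA.
Direct interest in Larkspur Logistics SA: 7%.
Aggregating (R2): 8.75% + 22.1676% + 5.4432% + 7% = 43.3608%.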